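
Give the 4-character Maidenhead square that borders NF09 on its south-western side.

Longitude square 0; −1 → -1, wraps to 9, carry into field.
Longitude field N = 13; −1 → 12 = M.
Latitude square 9; −1 → 8.

MF98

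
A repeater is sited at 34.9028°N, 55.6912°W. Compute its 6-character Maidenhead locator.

Shift to the Maidenhead origin (180°W, 90°S): lon 124.3088, lat 124.9028.
Field: lon ⌊124.3088/20⌋ = 6 → G; lat ⌊124.9028/10⌋ = 12 → M.
Square: lon ⌊4.3088/2⌋ = 2; lat ⌊4.9028/1⌋ = 4.
Subsquare: lon ⌊0.3088/0.0833333⌋ = 3 → d; lat ⌊0.9028/0.0416667⌋ = 21 → v.

GM24dv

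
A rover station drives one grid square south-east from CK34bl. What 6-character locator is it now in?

Longitude subsquare b = 1; +1 → 2 = c.
Latitude subsquare l = 11; −1 → 10 = k.

CK34ck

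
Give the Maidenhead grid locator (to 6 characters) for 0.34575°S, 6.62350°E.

Add 180° to longitude and 90° to latitude: 186.6235, 89.6543.
Field (20°×10°, letters A–R): lon ⌊186.6235/20⌋ = 9 → J; lat ⌊89.6543/10⌋ = 8 → I.
Square (2°×1°, digits 0–9): lon ⌊6.6235/2⌋ = 3; lat ⌊9.6543/1⌋ = 9.
Subsquare (5′×2.5′, letters a–x): lon ⌊0.6235/0.0833333⌋ = 7 → h; lat ⌊0.6543/0.0416667⌋ = 15 → p.

JI39hp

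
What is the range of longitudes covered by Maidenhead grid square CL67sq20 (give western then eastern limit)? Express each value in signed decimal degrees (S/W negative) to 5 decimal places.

Field C=2, L=11: +2·20° lon, +11·10° lat → SW at lon -140°, lat 20°.
Square 6, 7: +6·2° lon, +7·1° lat → SW at lon -128°, lat 27°.
Subsquare s=18, q=16: +18·0.0833333° lon, +16·0.0416667° lat → SW at lon -126.5°, lat 27.6667°.
Extended square 2, 0: +2·0.00833333° lon, +0·0.00416667° lat → SW at lon -126.483°, lat 27.6667°.
Cell spans 0.00833333° lon × 0.00416667° lat.
west -126.48333, east -126.47500.

-126.48333, -126.47500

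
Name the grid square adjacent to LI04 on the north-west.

KI95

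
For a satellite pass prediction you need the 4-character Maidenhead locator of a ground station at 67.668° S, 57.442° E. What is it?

Offset from 180°W / 90°S: lon 237.44°, lat 22.33°.
Field: lon ⌊237.44/20⌋ = 11 → L; lat ⌊22.33/10⌋ = 2 → C.
Square: lon ⌊17.44/2⌋ = 8; lat ⌊2.33/1⌋ = 2.

LC82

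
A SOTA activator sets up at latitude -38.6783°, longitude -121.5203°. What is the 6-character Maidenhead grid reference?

CF91fh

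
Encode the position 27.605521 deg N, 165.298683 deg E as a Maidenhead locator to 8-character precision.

RL27po55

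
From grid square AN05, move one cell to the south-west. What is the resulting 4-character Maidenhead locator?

Longitude square 0; −1 → -1, wraps to 9, carry into field.
Longitude field A = 0; −1 → -1, wraps to 17 = R, wrapping around the antimeridian.
Latitude square 5; −1 → 4.

RN94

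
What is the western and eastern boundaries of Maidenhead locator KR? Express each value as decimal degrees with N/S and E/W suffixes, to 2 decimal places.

20.00° E, 40.00° E

Field K=10, R=17: +10·20° lon, +17·10° lat → SW at lon 20°, lat 80°.
Cell spans 20° lon × 10° lat.
west 20.00° E, east 40.00° E.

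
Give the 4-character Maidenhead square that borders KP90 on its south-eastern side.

Longitude square 9; +1 → 10, wraps to 0, carry into field.
Longitude field K = 10; +1 → 11 = L.
Latitude square 0; −1 → -1, wraps to 9, carry into field.
Latitude field P = 15; −1 → 14 = O.

LO09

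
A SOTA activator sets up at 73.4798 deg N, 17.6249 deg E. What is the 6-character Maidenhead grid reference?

Shift to the Maidenhead origin (180°W, 90°S): lon 197.6249, lat 163.4798.
Field: 197.6249/20 → 9 → J, 163.4798/10 → 16 → Q; chars JQ.
Square: 17.6249/2 → 8, 3.4798/1 → 3; chars 83.
Subsquare: 1.6249/0.0833333 → 19 → t, 0.4798/0.0416667 → 11 → l; chars tl.

JQ83tl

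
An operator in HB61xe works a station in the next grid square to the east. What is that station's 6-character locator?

HB71ae

Longitude subsquare x = 23; +1 → 24, wraps to 0 = a, carry into square.
Longitude square 6; +1 → 7.
The latitude characters are unchanged.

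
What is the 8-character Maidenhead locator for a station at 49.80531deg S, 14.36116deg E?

JE70ee36

Shift to the Maidenhead origin (180°W, 90°S): lon 194.36116, lat 40.19469.
Field: lon ⌊194.36116/20⌋ = 9 → J; lat ⌊40.19469/10⌋ = 4 → E.
Square: lon ⌊14.36116/2⌋ = 7; lat ⌊0.19469/1⌋ = 0.
Subsquare: lon ⌊0.36116/0.0833333⌋ = 4 → e; lat ⌊0.19469/0.0416667⌋ = 4 → e.
Extended square: lon ⌊0.02783/0.00833333⌋ = 3; lat ⌊0.02802/0.00416667⌋ = 6.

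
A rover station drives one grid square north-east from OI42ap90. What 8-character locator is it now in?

OI42bp01

Longitude extended square 9; +1 → 10, wraps to 0, carry into subsquare.
Longitude subsquare a = 0; +1 → 1 = b.
Latitude extended square 0; +1 → 1.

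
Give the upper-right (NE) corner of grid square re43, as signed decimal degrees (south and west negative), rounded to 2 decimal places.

-46.00, 170.00

Field R=17, E=4: +17·20° lon, +4·10° lat → SW at lon 160°, lat -50°.
Square 4, 3: +4·2° lon, +3·1° lat → SW at lon 168°, lat -47°.
Cell spans 2° lon × 1° lat. NE corner is SW corner plus one full cell.
latitude -46.00, longitude 170.00.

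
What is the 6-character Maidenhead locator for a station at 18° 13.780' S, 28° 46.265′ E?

Shift to the Maidenhead origin (180°W, 90°S): lon 208.7711, lat 71.7703.
Field (20°×10°, letters A–R): lon ⌊208.7711/20⌋ = 10 → K; lat ⌊71.7703/10⌋ = 7 → H.
Square (2°×1°, digits 0–9): lon ⌊8.7711/2⌋ = 4; lat ⌊1.7703/1⌋ = 1.
Subsquare (5′×2.5′, letters a–x): lon ⌊0.7711/0.0833333⌋ = 9 → j; lat ⌊0.7703/0.0416667⌋ = 18 → s.

KH41js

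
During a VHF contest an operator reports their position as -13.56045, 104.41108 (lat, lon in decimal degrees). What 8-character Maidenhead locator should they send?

Shift to the Maidenhead origin (180°W, 90°S): lon 284.41108, lat 76.43955.
Field: 284.41108/20 → 14 → O, 76.43955/10 → 7 → H; chars OH.
Square: 4.41108/2 → 2, 6.43955/1 → 6; chars 26.
Subsquare: 0.41108/0.0833333 → 4 → e, 0.43955/0.0416667 → 10 → k; chars ek.
Extended square: 0.07775/0.00833333 → 9, 0.02288/0.00416667 → 5; chars 95.

OH26ek95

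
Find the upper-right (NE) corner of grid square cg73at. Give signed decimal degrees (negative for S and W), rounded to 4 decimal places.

Field C=2, G=6: +2·20° lon, +6·10° lat → SW at lon -140°, lat -30°.
Square 7, 3: +7·2° lon, +3·1° lat → SW at lon -126°, lat -27°.
Subsquare a=0, t=19: +0·0.0833333° lon, +19·0.0416667° lat → SW at lon -126°, lat -26.2083°.
Cell spans 0.0833333° lon × 0.0416667° lat. NE corner is SW corner plus one full cell.
latitude -26.1667, longitude -125.9167.

-26.1667, -125.9167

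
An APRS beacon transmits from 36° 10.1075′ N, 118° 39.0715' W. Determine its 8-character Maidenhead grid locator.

Shift to the Maidenhead origin (180°W, 90°S): lon 61.34881, lat 126.16846.
Field: 61.34881/20 → 3 → D, 126.16846/10 → 12 → M; chars DM.
Square: 1.34881/2 → 0, 6.16846/1 → 6; chars 06.
Subsquare: 1.34881/0.0833333 → 16 → q, 0.16846/0.0416667 → 4 → e; chars qe.
Extended square: 0.01548/0.00833333 → 1, 0.00179/0.00416667 → 0; chars 10.

DM06qe10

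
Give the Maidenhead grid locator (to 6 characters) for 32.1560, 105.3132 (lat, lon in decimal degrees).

OM22pd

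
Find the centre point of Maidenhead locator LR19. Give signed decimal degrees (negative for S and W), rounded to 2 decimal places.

Field L=11, R=17: +11·20° lon, +17·10° lat → SW at lon 40°, lat 80°.
Square 1, 9: +1·2° lon, +9·1° lat → SW at lon 42°, lat 89°.
Cell spans 2° lon × 1° lat. Centre is SW corner plus half of each.
latitude 89.50, longitude 43.00.

89.50, 43.00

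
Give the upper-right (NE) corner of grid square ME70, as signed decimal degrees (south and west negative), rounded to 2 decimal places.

Field M=12, E=4: +12·20° lon, +4·10° lat → SW at lon 60°, lat -50°.
Square 7, 0: +7·2° lon, +0·1° lat → SW at lon 74°, lat -50°.
Cell spans 2° lon × 1° lat. NE corner is SW corner plus one full cell.
latitude -49.00, longitude 76.00.

-49.00, 76.00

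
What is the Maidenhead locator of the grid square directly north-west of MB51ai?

MB41xj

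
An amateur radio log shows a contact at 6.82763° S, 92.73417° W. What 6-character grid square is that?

EI33pe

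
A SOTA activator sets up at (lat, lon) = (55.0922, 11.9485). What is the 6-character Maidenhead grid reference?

JO55xc

Shift to the Maidenhead origin (180°W, 90°S): lon 191.9485, lat 145.0922.
Field (20°×10°, letters A–R): lon ⌊191.9485/20⌋ = 9 → J; lat ⌊145.0922/10⌋ = 14 → O.
Square (2°×1°, digits 0–9): lon ⌊11.9485/2⌋ = 5; lat ⌊5.0922/1⌋ = 5.
Subsquare (5′×2.5′, letters a–x): lon ⌊1.9485/0.0833333⌋ = 23 → x; lat ⌊0.0922/0.0416667⌋ = 2 → c.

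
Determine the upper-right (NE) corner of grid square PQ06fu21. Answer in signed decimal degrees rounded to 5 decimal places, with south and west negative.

Field P=15, Q=16: +15·20° lon, +16·10° lat → SW at lon 120°, lat 70°.
Square 0, 6: +0·2° lon, +6·1° lat → SW at lon 120°, lat 76°.
Subsquare f=5, u=20: +5·0.0833333° lon, +20·0.0416667° lat → SW at lon 120.417°, lat 76.8333°.
Extended square 2, 1: +2·0.00833333° lon, +1·0.00416667° lat → SW at lon 120.433°, lat 76.8375°.
Cell spans 0.00833333° lon × 0.00416667° lat. NE corner is SW corner plus one full cell.
latitude 76.84167, longitude 120.44167.

76.84167, 120.44167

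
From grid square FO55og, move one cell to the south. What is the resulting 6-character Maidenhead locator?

FO55of

Latitude subsquare g = 6; −1 → 5 = f.
The longitude characters are unchanged.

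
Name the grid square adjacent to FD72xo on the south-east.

Longitude subsquare x = 23; +1 → 24, wraps to 0 = a, carry into square.
Longitude square 7; +1 → 8.
Latitude subsquare o = 14; −1 → 13 = n.

FD82an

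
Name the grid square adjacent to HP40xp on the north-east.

Longitude subsquare x = 23; +1 → 24, wraps to 0 = a, carry into square.
Longitude square 4; +1 → 5.
Latitude subsquare p = 15; +1 → 16 = q.

HP50aq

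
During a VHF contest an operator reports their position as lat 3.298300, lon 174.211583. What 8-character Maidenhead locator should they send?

RJ73ch51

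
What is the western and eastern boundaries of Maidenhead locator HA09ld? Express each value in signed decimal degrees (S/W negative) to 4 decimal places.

Field H=7, A=0: +7·20° lon, +0·10° lat → SW at lon -40°, lat -90°.
Square 0, 9: +0·2° lon, +9·1° lat → SW at lon -40°, lat -81°.
Subsquare l=11, d=3: +11·0.0833333° lon, +3·0.0416667° lat → SW at lon -39.0833°, lat -80.875°.
Cell spans 0.0833333° lon × 0.0416667° lat.
west -39.0833, east -39.0000.

-39.0833, -39.0000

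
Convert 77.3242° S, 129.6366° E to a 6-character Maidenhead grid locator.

Shift to the Maidenhead origin (180°W, 90°S): lon 309.6366, lat 12.6758.
Field: 309.6366/20 → 15 → P, 12.6758/10 → 1 → B; chars PB.
Square: 9.6366/2 → 4, 2.6758/1 → 2; chars 42.
Subsquare: 1.6366/0.0833333 → 19 → t, 0.6758/0.0416667 → 16 → q; chars tq.

PB42tq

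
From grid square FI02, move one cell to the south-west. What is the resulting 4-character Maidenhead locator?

Longitude square 0; −1 → -1, wraps to 9, carry into field.
Longitude field F = 5; −1 → 4 = E.
Latitude square 2; −1 → 1.

EI91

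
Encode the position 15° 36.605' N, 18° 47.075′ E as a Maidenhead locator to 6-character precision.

JK95jo

Add 180° to longitude and 90° to latitude: 198.7846, 105.6101.
Field (20°×10°, letters A–R): 198.7846/20 → 9 → J, 105.6101/10 → 10 → K; chars JK.
Square (2°×1°, digits 0–9): 18.7846/2 → 9, 5.6101/1 → 5; chars 95.
Subsquare (5′×2.5′, letters a–x): 0.7846/0.0833333 → 9 → j, 0.6101/0.0416667 → 14 → o; chars jo.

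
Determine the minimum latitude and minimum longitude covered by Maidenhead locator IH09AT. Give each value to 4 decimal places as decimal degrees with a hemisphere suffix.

Field I=8, H=7: +8·20° lon, +7·10° lat → SW at lon -20°, lat -20°.
Square 0, 9: +0·2° lon, +9·1° lat → SW at lon -20°, lat -11°.
Subsquare a=0, t=19: +0·0.0833333° lon, +19·0.0416667° lat → SW at lon -20°, lat -10.2083°.
latitude 10.2083° S, longitude 20.0000° W.

10.2083° S, 20.0000° W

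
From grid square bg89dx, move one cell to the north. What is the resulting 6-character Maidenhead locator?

BH80da

Latitude subsquare x = 23; +1 → 24, wraps to 0 = a, carry into square.
Latitude square 9; +1 → 10, wraps to 0, carry into field.
Latitude field G = 6; +1 → 7 = H.
The longitude characters are unchanged.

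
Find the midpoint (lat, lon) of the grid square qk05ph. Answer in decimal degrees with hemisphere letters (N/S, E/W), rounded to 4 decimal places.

Field Q=16, K=10: +16·20° lon, +10·10° lat → SW at lon 140°, lat 10°.
Square 0, 5: +0·2° lon, +5·1° lat → SW at lon 140°, lat 15°.
Subsquare p=15, h=7: +15·0.0833333° lon, +7·0.0416667° lat → SW at lon 141.25°, lat 15.2917°.
Cell spans 0.0833333° lon × 0.0416667° lat. Centre is SW corner plus half of each.
latitude 15.3125° N, longitude 141.2917° E.

15.3125° N, 141.2917° E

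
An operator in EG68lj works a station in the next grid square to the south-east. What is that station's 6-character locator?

EG68mi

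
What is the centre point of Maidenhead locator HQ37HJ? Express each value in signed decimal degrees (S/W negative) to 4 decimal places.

77.3958, -33.3750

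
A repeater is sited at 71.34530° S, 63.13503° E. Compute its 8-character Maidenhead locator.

MB18np67

Offset from 180°W / 90°S: lon 243.13503°, lat 18.65470°.
Field (20°×10°, letters A–R): lon ⌊243.13503/20⌋ = 12 → M; lat ⌊18.65470/10⌋ = 1 → B.
Square (2°×1°, digits 0–9): lon ⌊3.13503/2⌋ = 1; lat ⌊8.65470/1⌋ = 8.
Subsquare (5′×2.5′, letters a–x): lon ⌊1.13503/0.0833333⌋ = 13 → n; lat ⌊0.65470/0.0416667⌋ = 15 → p.
Extended square (30″×15″, digits 0–9): lon ⌊0.05170/0.00833333⌋ = 6; lat ⌊0.02970/0.00416667⌋ = 7.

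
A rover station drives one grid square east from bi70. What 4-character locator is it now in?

Longitude square 7; +1 → 8.
The latitude characters are unchanged.

BI80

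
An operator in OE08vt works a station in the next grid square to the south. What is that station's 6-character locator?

OE08vs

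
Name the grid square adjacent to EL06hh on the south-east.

EL06ig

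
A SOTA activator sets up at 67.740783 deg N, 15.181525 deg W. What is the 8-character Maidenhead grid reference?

Add 180° to longitude and 90° to latitude: 164.81848, 157.74078.
Field: 164.81848/20 → 8 → I, 157.74078/10 → 15 → P; chars IP.
Square: 4.81848/2 → 2, 7.74078/1 → 7; chars 27.
Subsquare: 0.81848/0.0833333 → 9 → j, 0.74078/0.0416667 → 17 → r; chars jr.
Extended square: 0.06848/0.00833333 → 8, 0.03245/0.00416667 → 7; chars 87.

IP27jr87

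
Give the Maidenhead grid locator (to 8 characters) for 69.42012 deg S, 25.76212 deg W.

HC70cn89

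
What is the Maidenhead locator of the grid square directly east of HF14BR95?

Longitude extended square 9; +1 → 10, wraps to 0, carry into subsquare.
Longitude subsquare b = 1; +1 → 2 = c.
The latitude characters are unchanged.

HF14cr05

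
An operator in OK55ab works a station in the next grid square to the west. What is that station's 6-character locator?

OK45xb

Longitude subsquare a = 0; −1 → -1, wraps to 23 = x, carry into square.
Longitude square 5; −1 → 4.
The latitude characters are unchanged.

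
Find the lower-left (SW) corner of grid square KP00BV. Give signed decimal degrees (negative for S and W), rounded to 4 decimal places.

60.8750, 20.0833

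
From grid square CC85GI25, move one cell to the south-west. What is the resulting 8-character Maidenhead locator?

CC85gi14

Longitude extended square 2; −1 → 1.
Latitude extended square 5; −1 → 4.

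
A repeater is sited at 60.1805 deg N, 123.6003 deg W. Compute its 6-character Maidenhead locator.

Add 180° to longitude and 90° to latitude: 56.3997, 150.1805.
Field: 56.3997/20 → 2 → C, 150.1805/10 → 15 → P; chars CP.
Square: 16.3997/2 → 8, 0.1805/1 → 0; chars 80.
Subsquare: 0.3997/0.0833333 → 4 → e, 0.1805/0.0416667 → 4 → e; chars ee.

CP80ee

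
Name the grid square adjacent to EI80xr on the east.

Longitude subsquare x = 23; +1 → 24, wraps to 0 = a, carry into square.
Longitude square 8; +1 → 9.
The latitude characters are unchanged.

EI90ar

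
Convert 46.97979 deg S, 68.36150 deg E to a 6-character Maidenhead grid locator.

ME43ea

Offset from 180°W / 90°S: lon 248.3615°, lat 43.0202°.
Field: lon ⌊248.3615/20⌋ = 12 → M; lat ⌊43.0202/10⌋ = 4 → E.
Square: lon ⌊8.3615/2⌋ = 4; lat ⌊3.0202/1⌋ = 3.
Subsquare: lon ⌊0.3615/0.0833333⌋ = 4 → e; lat ⌊0.0202/0.0416667⌋ = 0 → a.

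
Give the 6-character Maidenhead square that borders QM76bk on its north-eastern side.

QM76cl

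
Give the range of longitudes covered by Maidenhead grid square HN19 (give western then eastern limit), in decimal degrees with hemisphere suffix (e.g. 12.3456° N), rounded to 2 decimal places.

38.00° W, 36.00° W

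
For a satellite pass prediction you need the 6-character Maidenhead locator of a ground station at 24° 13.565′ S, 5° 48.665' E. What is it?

JG25vs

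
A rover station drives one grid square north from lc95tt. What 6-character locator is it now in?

LC95tu

Latitude subsquare t = 19; +1 → 20 = u.
The longitude characters are unchanged.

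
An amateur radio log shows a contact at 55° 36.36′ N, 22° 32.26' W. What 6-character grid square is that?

Offset from 180°W / 90°S: lon 157.4623°, lat 145.6060°.
Field: 157.4623/20 → 7 → H, 145.6060/10 → 14 → O; chars HO.
Square: 17.4623/2 → 8, 5.6060/1 → 5; chars 85.
Subsquare: 1.4623/0.0833333 → 17 → r, 0.6060/0.0416667 → 14 → o; chars ro.

HO85ro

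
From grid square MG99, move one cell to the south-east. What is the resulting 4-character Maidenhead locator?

NG08

Longitude square 9; +1 → 10, wraps to 0, carry into field.
Longitude field M = 12; +1 → 13 = N.
Latitude square 9; −1 → 8.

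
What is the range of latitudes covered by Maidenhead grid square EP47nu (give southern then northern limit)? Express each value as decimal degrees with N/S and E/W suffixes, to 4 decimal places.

67.8333° N, 67.8750° N

Field E=4, P=15: +4·20° lon, +15·10° lat → SW at lon -100°, lat 60°.
Square 4, 7: +4·2° lon, +7·1° lat → SW at lon -92°, lat 67°.
Subsquare n=13, u=20: +13·0.0833333° lon, +20·0.0416667° lat → SW at lon -90.9167°, lat 67.8333°.
Cell spans 0.0833333° lon × 0.0416667° lat.
south 67.8333° N, north 67.8750° N.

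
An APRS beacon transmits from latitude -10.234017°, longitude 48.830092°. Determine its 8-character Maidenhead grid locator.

Offset from 180°W / 90°S: lon 228.83009°, lat 79.76598°.
Field (20°×10°, letters A–R): 228.83009/20 → 11 → L, 79.76598/10 → 7 → H; chars LH.
Square (2°×1°, digits 0–9): 8.83009/2 → 4, 9.76598/1 → 9; chars 49.
Subsquare (5′×2.5′, letters a–x): 0.83009/0.0833333 → 9 → j, 0.76598/0.0416667 → 18 → s; chars js.
Extended square (30″×15″, digits 0–9): 0.08009/0.00833333 → 9, 0.01598/0.00416667 → 3; chars 93.

LH49js93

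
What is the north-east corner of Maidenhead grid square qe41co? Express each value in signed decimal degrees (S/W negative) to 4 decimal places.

-48.3750, 148.2500

Field Q=16, E=4: +16·20° lon, +4·10° lat → SW at lon 140°, lat -50°.
Square 4, 1: +4·2° lon, +1·1° lat → SW at lon 148°, lat -49°.
Subsquare c=2, o=14: +2·0.0833333° lon, +14·0.0416667° lat → SW at lon 148.167°, lat -48.4167°.
Cell spans 0.0833333° lon × 0.0416667° lat. NE corner is SW corner plus one full cell.
latitude -48.3750, longitude 148.2500.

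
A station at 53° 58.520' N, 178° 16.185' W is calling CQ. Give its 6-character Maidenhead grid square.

Shift to the Maidenhead origin (180°W, 90°S): lon 1.7303, lat 143.9753.
Field: 1.7303/20 → 0 → A, 143.9753/10 → 14 → O; chars AO.
Square: 1.7303/2 → 0, 3.9753/1 → 3; chars 03.
Subsquare: 1.7303/0.0833333 → 20 → u, 0.9753/0.0416667 → 23 → x; chars ux.

AO03ux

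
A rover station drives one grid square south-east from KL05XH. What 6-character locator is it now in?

KL15ag

Longitude subsquare x = 23; +1 → 24, wraps to 0 = a, carry into square.
Longitude square 0; +1 → 1.
Latitude subsquare h = 7; −1 → 6 = g.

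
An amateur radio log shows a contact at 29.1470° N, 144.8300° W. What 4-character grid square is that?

Add 180° to longitude and 90° to latitude: 35.17, 119.15.
Field: lon ⌊35.17/20⌋ = 1 → B; lat ⌊119.15/10⌋ = 11 → L.
Square: lon ⌊15.17/2⌋ = 7; lat ⌊9.15/1⌋ = 9.

BL79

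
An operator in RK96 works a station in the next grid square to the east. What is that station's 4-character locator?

AK06

Longitude square 9; +1 → 10, wraps to 0, carry into field.
Longitude field R = 17; +1 → 18, wraps to 0 = A, wrapping around the antimeridian.
The latitude characters are unchanged.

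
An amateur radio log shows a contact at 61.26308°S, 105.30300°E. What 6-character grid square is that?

Shift to the Maidenhead origin (180°W, 90°S): lon 285.3030, lat 28.7369.
Field: lon ⌊285.3030/20⌋ = 14 → O; lat ⌊28.7369/10⌋ = 2 → C.
Square: lon ⌊5.3030/2⌋ = 2; lat ⌊8.7369/1⌋ = 8.
Subsquare: lon ⌊1.3030/0.0833333⌋ = 15 → p; lat ⌊0.7369/0.0416667⌋ = 17 → r.

OC28pr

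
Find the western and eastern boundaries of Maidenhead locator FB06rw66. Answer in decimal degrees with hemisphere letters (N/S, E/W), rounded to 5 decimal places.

78.53333° W, 78.52500° W

Field F=5, B=1: +5·20° lon, +1·10° lat → SW at lon -80°, lat -80°.
Square 0, 6: +0·2° lon, +6·1° lat → SW at lon -80°, lat -74°.
Subsquare r=17, w=22: +17·0.0833333° lon, +22·0.0416667° lat → SW at lon -78.5833°, lat -73.0833°.
Extended square 6, 6: +6·0.00833333° lon, +6·0.00416667° lat → SW at lon -78.5333°, lat -73.0583°.
Cell spans 0.00833333° lon × 0.00416667° lat.
west 78.53333° W, east 78.52500° W.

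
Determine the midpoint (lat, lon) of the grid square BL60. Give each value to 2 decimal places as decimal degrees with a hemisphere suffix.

20.50° N, 147.00° W

Field B=1, L=11: +1·20° lon, +11·10° lat → SW at lon -160°, lat 20°.
Square 6, 0: +6·2° lon, +0·1° lat → SW at lon -148°, lat 20°.
Cell spans 2° lon × 1° lat. Centre is SW corner plus half of each.
latitude 20.50° N, longitude 147.00° W.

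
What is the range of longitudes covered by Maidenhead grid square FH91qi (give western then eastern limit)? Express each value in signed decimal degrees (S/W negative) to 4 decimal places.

Field F=5, H=7: +5·20° lon, +7·10° lat → SW at lon -80°, lat -20°.
Square 9, 1: +9·2° lon, +1·1° lat → SW at lon -62°, lat -19°.
Subsquare q=16, i=8: +16·0.0833333° lon, +8·0.0416667° lat → SW at lon -60.6667°, lat -18.6667°.
Cell spans 0.0833333° lon × 0.0416667° lat.
west -60.6667, east -60.5833.

-60.6667, -60.5833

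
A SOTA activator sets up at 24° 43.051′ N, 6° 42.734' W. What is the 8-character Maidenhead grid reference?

IL64pr42

Add 180° to longitude and 90° to latitude: 173.28777, 114.71752.
Field (20°×10°, letters A–R): lon ⌊173.28777/20⌋ = 8 → I; lat ⌊114.71752/10⌋ = 11 → L.
Square (2°×1°, digits 0–9): lon ⌊13.28777/2⌋ = 6; lat ⌊4.71752/1⌋ = 4.
Subsquare (5′×2.5′, letters a–x): lon ⌊1.28777/0.0833333⌋ = 15 → p; lat ⌊0.71752/0.0416667⌋ = 17 → r.
Extended square (30″×15″, digits 0–9): lon ⌊0.03777/0.00833333⌋ = 4; lat ⌊0.00918/0.00416667⌋ = 2.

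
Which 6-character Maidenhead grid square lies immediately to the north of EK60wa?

Latitude subsquare a = 0; +1 → 1 = b.
The longitude characters are unchanged.

EK60wb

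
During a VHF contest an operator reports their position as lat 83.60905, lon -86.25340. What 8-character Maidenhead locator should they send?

Add 180° to longitude and 90° to latitude: 93.74660, 173.60905.
Field (20°×10°, letters A–R): lon ⌊93.74660/20⌋ = 4 → E; lat ⌊173.60905/10⌋ = 17 → R.
Square (2°×1°, digits 0–9): lon ⌊13.74660/2⌋ = 6; lat ⌊3.60905/1⌋ = 3.
Subsquare (5′×2.5′, letters a–x): lon ⌊1.74660/0.0833333⌋ = 20 → u; lat ⌊0.60905/0.0416667⌋ = 14 → o.
Extended square (30″×15″, digits 0–9): lon ⌊0.07993/0.00833333⌋ = 9; lat ⌊0.02572/0.00416667⌋ = 6.

ER63uo96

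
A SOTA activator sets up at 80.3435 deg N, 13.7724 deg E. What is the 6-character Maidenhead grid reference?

JR60vi

Offset from 180°W / 90°S: lon 193.7724°, lat 170.3435°.
Field (20°×10°, letters A–R): lon ⌊193.7724/20⌋ = 9 → J; lat ⌊170.3435/10⌋ = 17 → R.
Square (2°×1°, digits 0–9): lon ⌊13.7724/2⌋ = 6; lat ⌊0.3435/1⌋ = 0.
Subsquare (5′×2.5′, letters a–x): lon ⌊1.7724/0.0833333⌋ = 21 → v; lat ⌊0.3435/0.0416667⌋ = 8 → i.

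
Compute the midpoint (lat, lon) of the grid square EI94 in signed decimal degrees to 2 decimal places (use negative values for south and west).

Field E=4, I=8: +4·20° lon, +8·10° lat → SW at lon -100°, lat -10°.
Square 9, 4: +9·2° lon, +4·1° lat → SW at lon -82°, lat -6°.
Cell spans 2° lon × 1° lat. Centre is SW corner plus half of each.
latitude -5.50, longitude -81.00.

-5.50, -81.00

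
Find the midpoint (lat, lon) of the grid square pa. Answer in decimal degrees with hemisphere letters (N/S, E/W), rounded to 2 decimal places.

Field P=15, A=0: +15·20° lon, +0·10° lat → SW at lon 120°, lat -90°.
Cell spans 20° lon × 10° lat. Centre is SW corner plus half of each.
latitude 85.00° S, longitude 130.00° E.

85.00° S, 130.00° E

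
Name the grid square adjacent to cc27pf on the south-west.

CC27oe

Longitude subsquare p = 15; −1 → 14 = o.
Latitude subsquare f = 5; −1 → 4 = e.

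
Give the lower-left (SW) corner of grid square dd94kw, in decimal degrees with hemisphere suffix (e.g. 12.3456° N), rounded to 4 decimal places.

Field D=3, D=3: +3·20° lon, +3·10° lat → SW at lon -120°, lat -60°.
Square 9, 4: +9·2° lon, +4·1° lat → SW at lon -102°, lat -56°.
Subsquare k=10, w=22: +10·0.0833333° lon, +22·0.0416667° lat → SW at lon -101.167°, lat -55.0833°.
latitude 55.0833° S, longitude 101.1667° W.

55.0833° S, 101.1667° W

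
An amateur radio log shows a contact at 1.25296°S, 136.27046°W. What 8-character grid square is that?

Shift to the Maidenhead origin (180°W, 90°S): lon 43.72954, lat 88.74704.
Field: lon ⌊43.72954/20⌋ = 2 → C; lat ⌊88.74704/10⌋ = 8 → I.
Square: lon ⌊3.72954/2⌋ = 1; lat ⌊8.74704/1⌋ = 8.
Subsquare: lon ⌊1.72954/0.0833333⌋ = 20 → u; lat ⌊0.74704/0.0416667⌋ = 17 → r.
Extended square: lon ⌊0.06287/0.00833333⌋ = 7; lat ⌊0.03871/0.00416667⌋ = 9.

CI18ur79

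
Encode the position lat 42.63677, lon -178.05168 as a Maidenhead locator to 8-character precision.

AN02xp32

Add 180° to longitude and 90° to latitude: 1.94832, 132.63677.
Field: lon ⌊1.94832/20⌋ = 0 → A; lat ⌊132.63677/10⌋ = 13 → N.
Square: lon ⌊1.94832/2⌋ = 0; lat ⌊2.63677/1⌋ = 2.
Subsquare: lon ⌊1.94832/0.0833333⌋ = 23 → x; lat ⌊0.63677/0.0416667⌋ = 15 → p.
Extended square: lon ⌊0.03165/0.00833333⌋ = 3; lat ⌊0.01177/0.00416667⌋ = 2.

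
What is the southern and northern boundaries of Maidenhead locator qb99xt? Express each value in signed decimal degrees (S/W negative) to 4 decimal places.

-70.2083, -70.1667

Field Q=16, B=1: +16·20° lon, +1·10° lat → SW at lon 140°, lat -80°.
Square 9, 9: +9·2° lon, +9·1° lat → SW at lon 158°, lat -71°.
Subsquare x=23, t=19: +23·0.0833333° lon, +19·0.0416667° lat → SW at lon 159.917°, lat -70.2083°.
Cell spans 0.0833333° lon × 0.0416667° lat.
south -70.2083, north -70.1667.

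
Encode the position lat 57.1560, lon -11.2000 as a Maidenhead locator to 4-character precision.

IO47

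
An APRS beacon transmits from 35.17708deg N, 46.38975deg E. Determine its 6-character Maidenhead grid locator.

Add 180° to longitude and 90° to latitude: 226.3897, 125.1771.
Field (20°×10°, letters A–R): lon ⌊226.3897/20⌋ = 11 → L; lat ⌊125.1771/10⌋ = 12 → M.
Square (2°×1°, digits 0–9): lon ⌊6.3897/2⌋ = 3; lat ⌊5.1771/1⌋ = 5.
Subsquare (5′×2.5′, letters a–x): lon ⌊0.3897/0.0833333⌋ = 4 → e; lat ⌊0.1771/0.0416667⌋ = 4 → e.

LM35ee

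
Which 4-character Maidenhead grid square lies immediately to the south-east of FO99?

Longitude square 9; +1 → 10, wraps to 0, carry into field.
Longitude field F = 5; +1 → 6 = G.
Latitude square 9; −1 → 8.

GO08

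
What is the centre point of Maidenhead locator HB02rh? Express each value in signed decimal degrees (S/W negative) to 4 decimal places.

-77.6875, -38.5417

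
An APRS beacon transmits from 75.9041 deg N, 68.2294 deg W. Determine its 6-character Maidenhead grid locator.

Offset from 180°W / 90°S: lon 111.7706°, lat 165.9041°.
Field: 111.7706/20 → 5 → F, 165.9041/10 → 16 → Q; chars FQ.
Square: 11.7706/2 → 5, 5.9041/1 → 5; chars 55.
Subsquare: 1.7706/0.0833333 → 21 → v, 0.9041/0.0416667 → 21 → v; chars vv.

FQ55vv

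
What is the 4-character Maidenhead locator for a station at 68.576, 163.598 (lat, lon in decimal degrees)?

RP18

Offset from 180°W / 90°S: lon 343.60°, lat 158.58°.
Field: 343.60/20 → 17 → R, 158.58/10 → 15 → P; chars RP.
Square: 3.60/2 → 1, 8.58/1 → 8; chars 18.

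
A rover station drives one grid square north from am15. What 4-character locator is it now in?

AM16

Latitude square 5; +1 → 6.
The longitude characters are unchanged.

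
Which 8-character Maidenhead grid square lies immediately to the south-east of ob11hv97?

OB11iv06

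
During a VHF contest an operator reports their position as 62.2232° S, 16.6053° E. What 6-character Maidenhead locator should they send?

JC87hs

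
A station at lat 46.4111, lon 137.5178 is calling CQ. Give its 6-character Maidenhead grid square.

Shift to the Maidenhead origin (180°W, 90°S): lon 317.5178, lat 136.4111.
Field: 317.5178/20 → 15 → P, 136.4111/10 → 13 → N; chars PN.
Square: 17.5178/2 → 8, 6.4111/1 → 6; chars 86.
Subsquare: 1.5178/0.0833333 → 18 → s, 0.4111/0.0416667 → 9 → j; chars sj.

PN86sj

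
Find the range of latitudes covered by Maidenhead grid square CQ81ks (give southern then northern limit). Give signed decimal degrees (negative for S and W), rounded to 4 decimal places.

71.7500, 71.7917

Field C=2, Q=16: +2·20° lon, +16·10° lat → SW at lon -140°, lat 70°.
Square 8, 1: +8·2° lon, +1·1° lat → SW at lon -124°, lat 71°.
Subsquare k=10, s=18: +10·0.0833333° lon, +18·0.0416667° lat → SW at lon -123.167°, lat 71.75°.
Cell spans 0.0833333° lon × 0.0416667° lat.
south 71.7500, north 71.7917.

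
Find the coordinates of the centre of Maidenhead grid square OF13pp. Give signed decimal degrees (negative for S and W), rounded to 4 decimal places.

-36.3542, 103.2917

Field O=14, F=5: +14·20° lon, +5·10° lat → SW at lon 100°, lat -40°.
Square 1, 3: +1·2° lon, +3·1° lat → SW at lon 102°, lat -37°.
Subsquare p=15, p=15: +15·0.0833333° lon, +15·0.0416667° lat → SW at lon 103.25°, lat -36.375°.
Cell spans 0.0833333° lon × 0.0416667° lat. Centre is SW corner plus half of each.
latitude -36.3542, longitude 103.2917.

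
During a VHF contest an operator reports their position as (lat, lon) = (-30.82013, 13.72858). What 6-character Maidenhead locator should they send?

Add 180° to longitude and 90° to latitude: 193.7286, 59.1799.
Field: lon ⌊193.7286/20⌋ = 9 → J; lat ⌊59.1799/10⌋ = 5 → F.
Square: lon ⌊13.7286/2⌋ = 6; lat ⌊9.1799/1⌋ = 9.
Subsquare: lon ⌊1.7286/0.0833333⌋ = 20 → u; lat ⌊0.1799/0.0416667⌋ = 4 → e.

JF69ue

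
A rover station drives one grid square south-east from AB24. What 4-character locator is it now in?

AB33

Longitude square 2; +1 → 3.
Latitude square 4; −1 → 3.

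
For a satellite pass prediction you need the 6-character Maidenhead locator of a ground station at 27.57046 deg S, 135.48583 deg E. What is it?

Shift to the Maidenhead origin (180°W, 90°S): lon 315.4858, lat 62.4295.
Field (20°×10°, letters A–R): 315.4858/20 → 15 → P, 62.4295/10 → 6 → G; chars PG.
Square (2°×1°, digits 0–9): 15.4858/2 → 7, 2.4295/1 → 2; chars 72.
Subsquare (5′×2.5′, letters a–x): 1.4858/0.0833333 → 17 → r, 0.4295/0.0416667 → 10 → k; chars rk.

PG72rk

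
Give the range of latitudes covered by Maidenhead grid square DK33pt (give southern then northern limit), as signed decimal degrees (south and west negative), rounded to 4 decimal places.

13.7917, 13.8333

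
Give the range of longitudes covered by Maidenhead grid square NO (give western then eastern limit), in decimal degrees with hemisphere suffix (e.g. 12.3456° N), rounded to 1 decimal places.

80.0° E, 100.0° E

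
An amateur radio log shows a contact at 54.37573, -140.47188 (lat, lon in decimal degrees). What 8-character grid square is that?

BO94sj30

Add 180° to longitude and 90° to latitude: 39.52812, 144.37573.
Field: 39.52812/20 → 1 → B, 144.37573/10 → 14 → O; chars BO.
Square: 19.52812/2 → 9, 4.37573/1 → 4; chars 94.
Subsquare: 1.52812/0.0833333 → 18 → s, 0.37573/0.0416667 → 9 → j; chars sj.
Extended square: 0.02812/0.00833333 → 3, 0.00073/0.00416667 → 0; chars 30.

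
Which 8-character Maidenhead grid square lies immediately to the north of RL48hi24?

RL48hi25

Latitude extended square 4; +1 → 5.
The longitude characters are unchanged.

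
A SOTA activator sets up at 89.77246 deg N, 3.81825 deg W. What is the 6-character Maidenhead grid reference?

Shift to the Maidenhead origin (180°W, 90°S): lon 176.1817, lat 179.7725.
Field: lon ⌊176.1817/20⌋ = 8 → I; lat ⌊179.7725/10⌋ = 17 → R.
Square: lon ⌊16.1817/2⌋ = 8; lat ⌊9.7725/1⌋ = 9.
Subsquare: lon ⌊0.1817/0.0833333⌋ = 2 → c; lat ⌊0.7725/0.0416667⌋ = 18 → s.

IR89cs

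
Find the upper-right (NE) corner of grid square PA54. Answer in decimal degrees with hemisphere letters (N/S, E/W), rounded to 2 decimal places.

85.00° S, 132.00° E

Field P=15, A=0: +15·20° lon, +0·10° lat → SW at lon 120°, lat -90°.
Square 5, 4: +5·2° lon, +4·1° lat → SW at lon 130°, lat -86°.
Cell spans 2° lon × 1° lat. NE corner is SW corner plus one full cell.
latitude 85.00° S, longitude 132.00° E.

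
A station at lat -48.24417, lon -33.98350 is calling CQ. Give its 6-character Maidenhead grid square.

HE31as

Shift to the Maidenhead origin (180°W, 90°S): lon 146.0165, lat 41.7558.
Field: 146.0165/20 → 7 → H, 41.7558/10 → 4 → E; chars HE.
Square: 6.0165/2 → 3, 1.7558/1 → 1; chars 31.
Subsquare: 0.0165/0.0833333 → 0 → a, 0.7558/0.0416667 → 18 → s; chars as.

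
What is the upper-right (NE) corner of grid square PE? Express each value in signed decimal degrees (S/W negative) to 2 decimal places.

-40.00, 140.00

Field P=15, E=4: +15·20° lon, +4·10° lat → SW at lon 120°, lat -50°.
Cell spans 20° lon × 10° lat. NE corner is SW corner plus one full cell.
latitude -40.00, longitude 140.00.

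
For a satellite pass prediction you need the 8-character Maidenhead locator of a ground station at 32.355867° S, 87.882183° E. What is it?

Offset from 180°W / 90°S: lon 267.88218°, lat 57.64413°.
Field: lon ⌊267.88218/20⌋ = 13 → N; lat ⌊57.64413/10⌋ = 5 → F.
Square: lon ⌊7.88218/2⌋ = 3; lat ⌊7.64413/1⌋ = 7.
Subsquare: lon ⌊1.88218/0.0833333⌋ = 22 → w; lat ⌊0.64413/0.0416667⌋ = 15 → p.
Extended square: lon ⌊0.04885/0.00833333⌋ = 5; lat ⌊0.01913/0.00416667⌋ = 4.

NF37wp54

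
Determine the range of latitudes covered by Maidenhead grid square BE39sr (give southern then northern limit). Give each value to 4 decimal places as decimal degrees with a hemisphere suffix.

40.2917° S, 40.2500° S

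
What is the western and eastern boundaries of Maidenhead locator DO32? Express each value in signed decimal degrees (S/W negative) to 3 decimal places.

Field D=3, O=14: +3·20° lon, +14·10° lat → SW at lon -120°, lat 50°.
Square 3, 2: +3·2° lon, +2·1° lat → SW at lon -114°, lat 52°.
Cell spans 2° lon × 1° lat.
west -114.000, east -112.000.

-114.000, -112.000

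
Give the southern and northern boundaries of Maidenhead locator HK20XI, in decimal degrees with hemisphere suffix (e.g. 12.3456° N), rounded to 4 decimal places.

Field H=7, K=10: +7·20° lon, +10·10° lat → SW at lon -40°, lat 10°.
Square 2, 0: +2·2° lon, +0·1° lat → SW at lon -36°, lat 10°.
Subsquare x=23, i=8: +23·0.0833333° lon, +8·0.0416667° lat → SW at lon -34.0833°, lat 10.3333°.
Cell spans 0.0833333° lon × 0.0416667° lat.
south 10.3333° N, north 10.3750° N.

10.3333° N, 10.3750° N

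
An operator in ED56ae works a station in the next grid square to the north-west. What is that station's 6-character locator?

Longitude subsquare a = 0; −1 → -1, wraps to 23 = x, carry into square.
Longitude square 5; −1 → 4.
Latitude subsquare e = 4; +1 → 5 = f.

ED46xf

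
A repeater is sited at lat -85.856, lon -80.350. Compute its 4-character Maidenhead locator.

Offset from 180°W / 90°S: lon 99.65°, lat 4.14°.
Field: lon ⌊99.65/20⌋ = 4 → E; lat ⌊4.14/10⌋ = 0 → A.
Square: lon ⌊19.65/2⌋ = 9; lat ⌊4.14/1⌋ = 4.

EA94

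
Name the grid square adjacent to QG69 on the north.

Latitude square 9; +1 → 10, wraps to 0, carry into field.
Latitude field G = 6; +1 → 7 = H.
The longitude characters are unchanged.

QH60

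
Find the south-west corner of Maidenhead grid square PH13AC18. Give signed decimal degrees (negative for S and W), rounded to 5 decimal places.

Field P=15, H=7: +15·20° lon, +7·10° lat → SW at lon 120°, lat -20°.
Square 1, 3: +1·2° lon, +3·1° lat → SW at lon 122°, lat -17°.
Subsquare a=0, c=2: +0·0.0833333° lon, +2·0.0416667° lat → SW at lon 122°, lat -16.9167°.
Extended square 1, 8: +1·0.00833333° lon, +8·0.00416667° lat → SW at lon 122.008°, lat -16.8833°.
latitude -16.88333, longitude 122.00833.

-16.88333, 122.00833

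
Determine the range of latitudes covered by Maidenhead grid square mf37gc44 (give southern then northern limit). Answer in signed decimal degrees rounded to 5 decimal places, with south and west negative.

Field M=12, F=5: +12·20° lon, +5·10° lat → SW at lon 60°, lat -40°.
Square 3, 7: +3·2° lon, +7·1° lat → SW at lon 66°, lat -33°.
Subsquare g=6, c=2: +6·0.0833333° lon, +2·0.0416667° lat → SW at lon 66.5°, lat -32.9167°.
Extended square 4, 4: +4·0.00833333° lon, +4·0.00416667° lat → SW at lon 66.5333°, lat -32.9°.
Cell spans 0.00833333° lon × 0.00416667° lat.
south -32.90000, north -32.89583.

-32.90000, -32.89583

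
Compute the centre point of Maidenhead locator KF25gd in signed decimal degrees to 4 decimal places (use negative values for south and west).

-34.8542, 24.5417

Field K=10, F=5: +10·20° lon, +5·10° lat → SW at lon 20°, lat -40°.
Square 2, 5: +2·2° lon, +5·1° lat → SW at lon 24°, lat -35°.
Subsquare g=6, d=3: +6·0.0833333° lon, +3·0.0416667° lat → SW at lon 24.5°, lat -34.875°.
Cell spans 0.0833333° lon × 0.0416667° lat. Centre is SW corner plus half of each.
latitude -34.8542, longitude 24.5417.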